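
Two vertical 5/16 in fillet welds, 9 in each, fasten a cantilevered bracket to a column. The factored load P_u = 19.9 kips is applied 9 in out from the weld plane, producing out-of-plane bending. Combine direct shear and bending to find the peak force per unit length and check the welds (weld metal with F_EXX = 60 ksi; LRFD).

f_max ≈ 6.72 kip/in; NOT adequate

L_w = 2 × 9 = 18 in; section modulus (unit throat) S = 2 × L²/6 = 27 in².
Direct shear f_v = P/L_w = 19.9/18 = 1.106 kip/in.
Moment M = P × e = 19.9 × 9 = 179.1 kip·in; bending f_b = M/S = 6.633 kip/in.
f_max = √(f_v² + f_b²) = √(1.106² + 6.633²) = 6.725 kip/in.
φr_n = 0.75 × 0.6 × 60 × (0.707 × 0.3125) = 5.965 kip/in → NOT adequate.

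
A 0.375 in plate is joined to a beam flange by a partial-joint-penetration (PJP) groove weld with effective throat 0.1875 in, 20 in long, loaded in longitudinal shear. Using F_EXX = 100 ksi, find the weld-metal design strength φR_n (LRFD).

Effective throat (given) t_e = 0.1875 in.
A_we = 0.1875 × 20 = 3.75 in².
F_nw = 0.6 F_EXX = 60 ksi.
φR_n = 0.75 × 60 × 3.75 = 168.8 kips.

φR_n ≈ 169 kips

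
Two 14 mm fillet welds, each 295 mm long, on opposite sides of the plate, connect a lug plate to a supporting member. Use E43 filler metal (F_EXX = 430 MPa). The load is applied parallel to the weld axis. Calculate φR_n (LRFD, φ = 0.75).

φR_n ≈ 1130 kN

Effective throat t_e = 0.707 × 14 = 9.898 mm.
Total length L = 590 mm; A_we = 9.898 × 590 = 5840 mm².
F_nw = 0.6 F_EXX = 0.6 × 430 = 258 MPa.
φR_n = 0.75 × 258 × 5840 × 10⁻³ = 1130 kN.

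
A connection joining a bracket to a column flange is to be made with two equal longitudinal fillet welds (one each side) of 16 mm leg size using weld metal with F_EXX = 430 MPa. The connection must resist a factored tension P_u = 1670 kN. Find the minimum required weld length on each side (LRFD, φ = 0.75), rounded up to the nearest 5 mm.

Throat t_e = 0.707 × 16 = 11.31 mm.
φr_n = 0.75 × 0.6 × 430 × 11.31 × 10⁻³ = 2.189 kN/mm.
L_req = P_u / φr_n = 1670 / 2.189 = 763 mm total.
Per side: 763 / 2 = 381.5 mm.
Round up → use L = 385 mm on each side.

L = 385 mm on each side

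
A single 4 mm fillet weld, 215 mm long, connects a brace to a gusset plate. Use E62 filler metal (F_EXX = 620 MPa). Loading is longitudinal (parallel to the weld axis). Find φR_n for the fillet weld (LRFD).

Effective throat t_e = 0.707 × 4 = 2.828 mm.
Total length L = 215 mm; A_we = 2.828 × 215 = 608 mm².
F_nw = 0.6 F_EXX = 0.6 × 620 = 372 MPa.
φR_n = 0.75 × 372 × 608 × 10⁻³ = 169.6 kN.

φR_n ≈ 170 kN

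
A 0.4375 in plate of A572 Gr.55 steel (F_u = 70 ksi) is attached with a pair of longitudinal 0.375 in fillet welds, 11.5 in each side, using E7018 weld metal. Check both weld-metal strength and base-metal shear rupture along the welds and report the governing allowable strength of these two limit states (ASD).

R_n/Ω ≈ 128 kips (weld metal governs)

E70XX → F_EXX = 70 ksi.
t_e = 0.707 × 0.375 = 0.2651 in; L = 23 in.
Weld metal: R_n/Ω = (1/2.0) × 0.6 × 70 × 0.2651 × 23 = 128.1 kips.
Base metal (shear rupture): R_n/Ω = (1/2.0) × 0.6 × 70 × 0.4375 × 23 = 211.3 kips.
Governing: weld metal.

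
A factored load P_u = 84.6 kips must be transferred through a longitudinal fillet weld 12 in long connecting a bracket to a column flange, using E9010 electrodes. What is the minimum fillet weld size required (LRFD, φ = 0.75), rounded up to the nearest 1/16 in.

E90XX → F_EXX = 90 ksi.
Total weld length L = 12 in.
Required throat t_e = P_u / (φ × 0.6 F_EXX × L) = 84.6 / (0.75 × 0.6 × 90 × 12) = 0.1741 in.
Required leg w = t_e / 0.707 = 0.2462 in → use 1/4 in.

w = 1/4 in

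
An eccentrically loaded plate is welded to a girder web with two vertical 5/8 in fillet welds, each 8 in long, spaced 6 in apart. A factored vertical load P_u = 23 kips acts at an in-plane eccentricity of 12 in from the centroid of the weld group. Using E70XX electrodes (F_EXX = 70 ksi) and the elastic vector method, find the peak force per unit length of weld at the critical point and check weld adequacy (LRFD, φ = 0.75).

Total weld length L_w = 16 in. Treat welds as unit-width lines.
Polar moment about centroid: J = 2[d³/12 + d(b/2)²] = 2[8³/12 + 8×3²] = 229.3 in³.
Direct shear f_v = P/L_w = 23 / 16 = 1.438 kip/in (vertical).
Torsion M = P·e = 23 × 12 = 276 kip·in.
Critical point at (x, y) = (3, 4) from centroid. f_tx = M·y/J = 4.814 kip/in; f_ty = M·x/J = 3.61 kip/in.
Resultant f_max = √[f_tx² + (f_v + f_ty)²] = √[4.814² + (1.438 + 3.61)²] = 6.975 kip/in.
Capacity per unit length: φr_n = 0.75 × 0.6 × 70 × (0.707 × 0.625) = 13.92 kip/in.
6.975 ≤ 13.92 → adequate.

f_max ≈ 6.98 kip/in; adequate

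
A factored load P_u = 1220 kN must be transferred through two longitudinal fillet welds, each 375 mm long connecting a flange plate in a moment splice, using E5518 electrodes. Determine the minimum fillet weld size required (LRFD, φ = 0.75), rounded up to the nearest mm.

w = 10 mm

E55XX → F_EXX = 550 MPa.
Total weld length L = 750 mm.
Required throat t_e = P_u / (φ × 0.6 F_EXX × L) = 1220 / (0.75 × 0.6 × 550 × 750 × 10⁻³) = 6.572 mm.
Required leg w = t_e / 0.707 = 9.296 mm → use 10 mm.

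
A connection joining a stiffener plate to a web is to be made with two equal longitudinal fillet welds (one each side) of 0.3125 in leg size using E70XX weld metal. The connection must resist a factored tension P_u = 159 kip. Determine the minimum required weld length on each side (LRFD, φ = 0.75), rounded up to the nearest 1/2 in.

E70XX → F_EXX = 70 ksi.
Throat t_e = 0.707 × 0.3125 = 0.2209 in.
φr_n = 0.75 × 0.6 × 70 × 0.2209 = 6.96 kip/in.
L_req = P_u / φr_n = 159 / 6.96 = 22.85 in total.
Per side: 22.85 / 2 = 11.42 in.
Round up → use L = 11.5 in on each side.

L = 11.5 in on each side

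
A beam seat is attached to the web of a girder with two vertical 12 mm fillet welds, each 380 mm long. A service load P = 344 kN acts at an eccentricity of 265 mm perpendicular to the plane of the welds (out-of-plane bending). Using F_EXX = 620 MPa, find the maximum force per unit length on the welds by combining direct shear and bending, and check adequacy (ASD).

L_w = 2 × 380 = 760 mm; section modulus (unit throat) S = 2 × L²/6 = 48130 mm².
Direct shear f_v = P/L_w = 344×10³/760 = 452.6 N/mm.
Moment M = P × e = 344×10³ × 265 = 91160000 N·mm; bending f_b = M/S = 1894 N/mm.
f_max = √(f_v² + f_b²) = √(452.6² + 1894²) = 1947 N/mm.
r_n/Ω = (1/2.0) × 0.6 × 620 × (0.707 × 12) = 1578 N/mm → NOT adequate.

f_max ≈ 1950 N/mm; NOT adequate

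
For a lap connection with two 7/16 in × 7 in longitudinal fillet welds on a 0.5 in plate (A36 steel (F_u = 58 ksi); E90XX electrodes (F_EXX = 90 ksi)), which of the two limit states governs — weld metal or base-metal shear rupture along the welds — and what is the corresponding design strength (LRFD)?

t_e = 0.707 × 0.4375 = 0.3093 in; L = 14 in.
Weld metal: φR_n = 0.75 × 0.6 × 90 × 0.3093 × 14 = 175.4 kip.
Base metal (shear rupture): φR_n = 0.75 × 0.6 × 58 × 0.5 × 14 = 182.7 kip.
Governing: weld metal.

φR_n ≈ 175 kip (weld metal governs)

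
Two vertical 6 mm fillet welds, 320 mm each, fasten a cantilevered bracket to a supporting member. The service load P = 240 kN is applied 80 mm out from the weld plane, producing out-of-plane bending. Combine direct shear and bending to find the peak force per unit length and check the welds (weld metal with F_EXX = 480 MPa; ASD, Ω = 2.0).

L_w = 2 × 320 = 640 mm; section modulus (unit throat) S = 2 × L²/6 = 34130 mm².
Direct shear f_v = P/L_w = 240×10³/640 = 375 N/mm.
Moment M = P × e = 240×10³ × 80 = 19200000 N·mm; bending f_b = M/S = 562.5 N/mm.
f_max = √(f_v² + f_b²) = √(375² + 562.5²) = 676 N/mm.
r_n/Ω = (1/2.0) × 0.6 × 480 × (0.707 × 6) = 610.8 N/mm → NOT adequate.

f_max ≈ 676 N/mm; NOT adequate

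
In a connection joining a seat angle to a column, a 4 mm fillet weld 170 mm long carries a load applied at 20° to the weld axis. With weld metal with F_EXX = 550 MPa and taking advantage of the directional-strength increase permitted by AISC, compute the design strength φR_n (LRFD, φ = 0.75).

φR_n ≈ 131 kN

t_e = 0.707 × 4 = 2.828 mm; A_we = 2.828 × 170 = 480.8 mm².
Directional factor: 1.0 + 0.5 sin^1.5(20°) = 1.1.
F_nw = 0.6 × 550 × 1.1 = 363 MPa.
φR_n = 0.75 × 363 × 480.8 × 10⁻³ = 130.9 kN.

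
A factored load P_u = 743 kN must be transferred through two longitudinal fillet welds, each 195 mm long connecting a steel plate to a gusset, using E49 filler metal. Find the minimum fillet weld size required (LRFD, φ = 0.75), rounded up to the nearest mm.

w = 13 mm

E49XX → F_EXX = 490 MPa.
Total weld length L = 390 mm.
Required throat t_e = P_u / (φ × 0.6 F_EXX × L) = 743 / (0.75 × 0.6 × 490 × 390 × 10⁻³) = 8.64 mm.
Required leg w = t_e / 0.707 = 12.22 mm → use 13 mm.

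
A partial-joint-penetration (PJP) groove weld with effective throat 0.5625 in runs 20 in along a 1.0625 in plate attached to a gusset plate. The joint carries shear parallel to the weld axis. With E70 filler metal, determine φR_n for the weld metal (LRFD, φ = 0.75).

φR_n ≈ 354 kip

E70XX → F_EXX = 70 ksi.
Effective throat (given) t_e = 0.5625 in.
A_we = 0.5625 × 20 = 11.25 in².
F_nw = 0.6 F_EXX = 42 ksi.
φR_n = 0.75 × 42 × 11.25 = 354.4 kip.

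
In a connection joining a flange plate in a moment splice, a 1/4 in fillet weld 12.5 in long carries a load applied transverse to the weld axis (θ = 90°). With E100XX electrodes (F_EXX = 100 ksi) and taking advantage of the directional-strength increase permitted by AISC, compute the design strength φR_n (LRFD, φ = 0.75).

φR_n ≈ 149 kips

t_e = 0.707 × 0.25 = 0.1767 in; A_we = 0.1767 × 12.5 = 2.209 in².
Directional factor: 1.0 + 0.5 sin^1.5(90°) = 1.5.
F_nw = 0.6 × 100 × 1.5 = 90 ksi.
φR_n = 0.75 × 90 × 2.209 = 149.1 kips.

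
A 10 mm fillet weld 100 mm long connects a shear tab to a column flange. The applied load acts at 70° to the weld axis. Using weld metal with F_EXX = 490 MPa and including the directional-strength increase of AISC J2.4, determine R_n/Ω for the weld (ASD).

t_e = 0.707 × 10 = 7.07 mm; A_we = 7.07 × 100 = 707 mm².
Directional factor: 1.0 + 0.5 sin^1.5(70°) = 1.455.
F_nw = 0.6 × 490 × 1.455 = 427.9 MPa.
R_n/Ω = (427.9 × 707) / 2.0 × 10⁻³ = 151.3 kN.

R_n/Ω ≈ 151 kN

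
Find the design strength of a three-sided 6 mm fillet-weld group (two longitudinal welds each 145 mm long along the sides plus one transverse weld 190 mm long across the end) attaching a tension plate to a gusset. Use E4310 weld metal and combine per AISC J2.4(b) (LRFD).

E43XX → F_EXX = 430 MPa.
t_e = 0.707 × 6 = 4.242 mm.
R_nwl = 0.6 × 430 × 4.242 × 290 × 10⁻³ = 317.4 kN (longitudinal, 2 welds).
R_nwt = 0.6 × 430 × 4.242 × 190 × 10⁻³ = 207.9 kN (transverse, base value).
(i) R_nwl + R_nwt = 525.3 kN; (ii) 0.85 R_nwl + 1.5 R_nwt = 581.7 kN.
R_n = max = 581.7 kN [governs: (ii)]; φR_n = 436.3 kN.

φR_n ≈ 436 kN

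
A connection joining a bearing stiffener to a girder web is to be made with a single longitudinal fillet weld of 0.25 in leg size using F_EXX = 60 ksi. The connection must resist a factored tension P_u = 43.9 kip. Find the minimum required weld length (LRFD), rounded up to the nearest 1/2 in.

L = 9.5 in

Throat t_e = 0.707 × 0.25 = 0.1767 in.
φr_n = 0.75 × 0.6 × 60 × 0.1767 = 4.772 kip/in.
L_req = P_u / φr_n = 43.9 / 4.772 = 9.199 in total.
Round up → use L = 9.5 in.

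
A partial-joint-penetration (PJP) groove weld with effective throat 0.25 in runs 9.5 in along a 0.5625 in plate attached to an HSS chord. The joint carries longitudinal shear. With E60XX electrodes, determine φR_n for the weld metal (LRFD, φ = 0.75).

E60XX → F_EXX = 60 ksi.
Effective throat (given) t_e = 0.25 in.
A_we = 0.25 × 9.5 = 2.375 in².
F_nw = 0.6 F_EXX = 36 ksi.
φR_n = 0.75 × 36 × 2.375 = 64.12 kips.

φR_n ≈ 64.1 kips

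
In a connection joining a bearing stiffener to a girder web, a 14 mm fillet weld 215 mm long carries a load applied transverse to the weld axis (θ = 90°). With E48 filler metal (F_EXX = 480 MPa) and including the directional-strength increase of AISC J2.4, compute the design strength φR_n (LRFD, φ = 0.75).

t_e = 0.707 × 14 = 9.898 mm; A_we = 9.898 × 215 = 2128 mm².
Directional factor: 1.0 + 0.5 sin^1.5(90°) = 1.5.
F_nw = 0.6 × 480 × 1.5 = 432 MPa.
φR_n = 0.75 × 432 × 2128 × 10⁻³ = 689.5 kN.

φR_n ≈ 689 kN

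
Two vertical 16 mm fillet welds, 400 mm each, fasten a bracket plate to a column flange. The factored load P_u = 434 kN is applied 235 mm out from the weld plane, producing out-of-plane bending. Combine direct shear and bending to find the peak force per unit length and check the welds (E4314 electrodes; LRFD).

f_max ≈ 1990 N/mm; adequate

E43XX → F_EXX = 430 MPa.
L_w = 2 × 400 = 800 mm; section modulus (unit throat) S = 2 × L²/6 = 53330 mm².
Direct shear f_v = P/L_w = 434×10³/800 = 542.5 N/mm.
Moment M = P × e = 434×10³ × 235 = 101990000 N·mm; bending f_b = M/S = 1912 N/mm.
f_max = √(f_v² + f_b²) = √(542.5² + 1912²) = 1988 N/mm.
φr_n = 0.75 × 0.6 × 430 × (0.707 × 16) = 2189 N/mm → adequate.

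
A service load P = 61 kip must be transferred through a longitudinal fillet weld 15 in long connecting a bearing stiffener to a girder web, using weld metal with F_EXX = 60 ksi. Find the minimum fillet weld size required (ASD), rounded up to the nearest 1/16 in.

Total weld length L = 15 in.
Required throat t_e = P × Ω / (0.6 F_EXX × L) = 61 × 2.0 / (0.6 × 60 × 15) = 0.2259 in.
Required leg w = t_e / 0.707 = 0.3196 in → use 3/8 in.

w = 3/8 in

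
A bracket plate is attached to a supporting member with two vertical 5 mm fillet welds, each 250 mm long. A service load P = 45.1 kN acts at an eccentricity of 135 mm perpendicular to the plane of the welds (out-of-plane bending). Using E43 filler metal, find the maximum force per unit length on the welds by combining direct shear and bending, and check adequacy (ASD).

E43XX → F_EXX = 430 MPa.
L_w = 2 × 250 = 500 mm; section modulus (unit throat) S = 2 × L²/6 = 20830 mm².
Direct shear f_v = P/L_w = 45.1×10³/500 = 90.2 N/mm.
Moment M = P × e = 45.1×10³ × 135 = 6088500 N·mm; bending f_b = M/S = 292.2 N/mm.
f_max = √(f_v² + f_b²) = √(90.2² + 292.2²) = 305.9 N/mm.
r_n/Ω = (1/2.0) × 0.6 × 430 × (0.707 × 5) = 456 N/mm → adequate.

f_max ≈ 306 N/mm; adequate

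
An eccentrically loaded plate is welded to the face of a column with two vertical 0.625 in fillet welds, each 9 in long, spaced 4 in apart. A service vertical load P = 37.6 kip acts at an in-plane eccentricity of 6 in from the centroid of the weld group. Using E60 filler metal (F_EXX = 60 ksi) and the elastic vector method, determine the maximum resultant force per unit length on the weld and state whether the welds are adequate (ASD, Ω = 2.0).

Total weld length L_w = 18 in. Treat welds as unit-width lines.
Polar moment about centroid: J = 2[d³/12 + d(b/2)²] = 2[9³/12 + 9×2²] = 193.5 in³.
Direct shear f_v = P/L_w = 37.6 / 18 = 2.089 kip/in (vertical).
Torsion M = P·e = 37.6 × 6 = 225.6 kip·in.
Critical point at (x, y) = (2, 4.5) from centroid. f_tx = M·y/J = 5.247 kip/in; f_ty = M·x/J = 2.332 kip/in.
Resultant f_max = √[f_tx² + (f_v + f_ty)²] = √[5.247² + (2.089 + 2.332)²] = 6.861 kip/in.
Capacity per unit length: r_n/Ω = (1/2.0) × 0.6 × 60 × (0.707 × 0.625) = 7.954 kip/in.
6.861 ≤ 7.954 → adequate.

f_max ≈ 6.86 kip/in; adequate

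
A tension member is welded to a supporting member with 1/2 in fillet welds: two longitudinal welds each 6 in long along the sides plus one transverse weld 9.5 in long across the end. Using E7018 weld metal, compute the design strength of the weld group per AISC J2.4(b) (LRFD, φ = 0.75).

φR_n ≈ 272 kips

E70XX → F_EXX = 70 ksi.
t_e = 0.707 × 0.5 = 0.3535 in.
R_nwl = 0.6 × 70 × 0.3535 × 12 = 178.2 kips (longitudinal, 2 welds).
R_nwt = 0.6 × 70 × 0.3535 × 9.5 = 141 kips (transverse, base value).
(i) R_nwl + R_nwt = 319.2 kips; (ii) 0.85 R_nwl + 1.5 R_nwt = 363 kips.
R_n = max = 363 kips [governs: (ii)]; φR_n = 272.3 kips.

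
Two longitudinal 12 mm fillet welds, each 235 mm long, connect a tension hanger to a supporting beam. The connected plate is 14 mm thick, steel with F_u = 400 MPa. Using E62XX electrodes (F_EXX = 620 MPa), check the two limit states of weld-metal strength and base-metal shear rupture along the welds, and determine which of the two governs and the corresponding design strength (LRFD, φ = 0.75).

φR_n ≈ 1110 kN (weld metal governs)

t_e = 0.707 × 12 = 8.484 mm; L = 470 mm.
Weld metal: φR_n = 0.75 × 0.6 × 620 × 8.484 × 470 × 10⁻³ = 1113 kN.
Base metal (shear rupture): φR_n = 0.75 × 0.6 × 400 × 14 × 470 × 10⁻³ = 1184 kN.
Governing: weld metal.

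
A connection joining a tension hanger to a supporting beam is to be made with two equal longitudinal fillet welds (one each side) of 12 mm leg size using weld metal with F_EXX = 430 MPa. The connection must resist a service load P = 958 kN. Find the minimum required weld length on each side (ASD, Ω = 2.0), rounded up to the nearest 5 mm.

L = 440 mm on each side

Throat t_e = 0.707 × 12 = 8.484 mm.
r_n/Ω = (0.6 × 430 × 8.484) / 2.0 = 1094 N/mm = 1.094 kN/mm.
L_req = P / (r_n/Ω) = 958 / 1.094 = 875.3 mm total.
Per side: 875.3 / 2 = 437.7 mm.
Round up → use L = 440 mm on each side.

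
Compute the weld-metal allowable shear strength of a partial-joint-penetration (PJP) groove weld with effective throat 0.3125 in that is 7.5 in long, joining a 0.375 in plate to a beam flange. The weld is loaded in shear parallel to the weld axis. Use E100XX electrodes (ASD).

R_n/Ω ≈ 70.3 kip

E100XX → F_EXX = 100 ksi.
Effective throat (given) t_e = 0.3125 in.
A_we = 0.3125 × 7.5 = 2.344 in².
F_nw = 0.6 F_EXX = 60 ksi.
R_n/Ω = (60 × 2.344) / 2.0 = 70.31 kip.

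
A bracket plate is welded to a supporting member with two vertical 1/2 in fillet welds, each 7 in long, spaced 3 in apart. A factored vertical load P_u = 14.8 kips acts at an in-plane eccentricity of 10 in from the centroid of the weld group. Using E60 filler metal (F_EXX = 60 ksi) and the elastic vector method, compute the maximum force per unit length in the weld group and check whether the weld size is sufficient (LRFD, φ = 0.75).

f_max ≈ 6.84 kip/in; adequate

Total weld length L_w = 14 in. Treat welds as unit-width lines.
Polar moment about centroid: J = 2[d³/12 + d(b/2)²] = 2[7³/12 + 7×1.5²] = 88.67 in³.
Direct shear f_v = P/L_w = 14.8 / 14 = 1.057 kip/in (vertical).
Torsion M = P·e = 14.8 × 10 = 148 kip·in.
Critical point at (x, y) = (1.5, 3.5) from centroid. f_tx = M·y/J = 5.842 kip/in; f_ty = M·x/J = 2.504 kip/in.
Resultant f_max = √[f_tx² + (f_v + f_ty)²] = √[5.842² + (1.057 + 2.504)²] = 6.842 kip/in.
Capacity per unit length: φr_n = 0.75 × 0.6 × 60 × (0.707 × 0.5) = 9.544 kip/in.
6.842 ≤ 9.544 → adequate.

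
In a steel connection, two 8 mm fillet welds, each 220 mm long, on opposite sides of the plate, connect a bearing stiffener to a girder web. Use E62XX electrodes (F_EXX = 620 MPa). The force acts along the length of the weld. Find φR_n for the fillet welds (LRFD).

Effective throat t_e = 0.707 × 8 = 5.656 mm.
Total length L = 440 mm; A_we = 5.656 × 440 = 2489 mm².
F_nw = 0.6 F_EXX = 0.6 × 620 = 372 MPa.
φR_n = 0.75 × 372 × 2489 × 10⁻³ = 694.3 kN.

φR_n ≈ 694 kN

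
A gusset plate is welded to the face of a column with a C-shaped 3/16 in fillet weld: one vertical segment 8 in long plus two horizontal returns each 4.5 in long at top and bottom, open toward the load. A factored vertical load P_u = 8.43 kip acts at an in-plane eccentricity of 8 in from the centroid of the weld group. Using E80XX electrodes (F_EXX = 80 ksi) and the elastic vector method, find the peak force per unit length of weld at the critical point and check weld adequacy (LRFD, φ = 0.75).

Total weld length L_w = 17 in. Treat welds as unit-width lines.
Centroid: x̄ = 2×4.5×2.25 / 17 = 1.191 in from the vertical weld.
Polar moment about centroid: J = I_x + I_y = [8³/12 + 2×4.5×4²] + [8×1.191² + 2(4.5³/12 + 4.5×1.059²)] = 223.3 in³.
Direct shear f_v = P/L_w = 8.43 / 17 = 0.4959 kip/in (vertical).
Torsion M = P·e = 8.43 × 8 = 67.44 kip·in.
Critical point at (x, y) = (3.309, 4) from centroid. f_tx = M·y/J = 1.208 kip/in; f_ty = M·x/J = 0.9993 kip/in.
Resultant f_max = √[f_tx² + (f_v + f_ty)²] = √[1.208² + (0.4959 + 0.9993)²] = 1.922 kip/in.
Capacity per unit length: φr_n = 0.75 × 0.6 × 80 × (0.707 × 0.1875) = 4.772 kip/in.
1.922 ≤ 4.772 → adequate.

f_max ≈ 1.92 kip/in; adequate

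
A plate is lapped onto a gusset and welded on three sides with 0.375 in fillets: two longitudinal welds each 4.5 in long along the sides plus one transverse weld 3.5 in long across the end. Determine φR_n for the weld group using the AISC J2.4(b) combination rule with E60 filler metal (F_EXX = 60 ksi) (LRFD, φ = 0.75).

φR_n ≈ 92.3 kips

t_e = 0.707 × 0.375 = 0.2651 in.
R_nwl = 0.6 × 60 × 0.2651 × 9 = 85.9 kips (longitudinal, 2 welds).
R_nwt = 0.6 × 60 × 0.2651 × 3.5 = 33.41 kips (transverse, base value).
(i) R_nwl + R_nwt = 119.3 kips; (ii) 0.85 R_nwl + 1.5 R_nwt = 123.1 kips.
R_n = max = 123.1 kips [governs: (ii)]; φR_n = 92.34 kips.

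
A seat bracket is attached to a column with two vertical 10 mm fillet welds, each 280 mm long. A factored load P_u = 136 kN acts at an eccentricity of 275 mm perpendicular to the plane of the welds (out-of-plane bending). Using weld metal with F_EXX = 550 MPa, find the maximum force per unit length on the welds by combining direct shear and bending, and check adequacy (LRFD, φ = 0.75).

f_max ≈ 1450 N/mm; adequate

L_w = 2 × 280 = 560 mm; section modulus (unit throat) S = 2 × L²/6 = 26130 mm².
Direct shear f_v = P/L_w = 136×10³/560 = 242.9 N/mm.
Moment M = P × e = 136×10³ × 275 = 37400000 N·mm; bending f_b = M/S = 1431 N/mm.
f_max = √(f_v² + f_b²) = √(242.9² + 1431²) = 1452 N/mm.
φr_n = 0.75 × 0.6 × 550 × (0.707 × 10) = 1750 N/mm → adequate.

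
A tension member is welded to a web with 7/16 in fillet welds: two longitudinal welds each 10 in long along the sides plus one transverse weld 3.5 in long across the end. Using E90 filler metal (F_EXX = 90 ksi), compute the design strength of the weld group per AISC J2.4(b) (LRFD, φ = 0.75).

t_e = 0.707 × 0.4375 = 0.3093 in.
R_nwl = 0.6 × 90 × 0.3093 × 20 = 334.1 kip (longitudinal, 2 welds).
R_nwt = 0.6 × 90 × 0.3093 × 3.5 = 58.46 kip (transverse, base value).
(i) R_nwl + R_nwt = 392.5 kip; (ii) 0.85 R_nwl + 1.5 R_nwt = 371.6 kip.
R_n = max = 392.5 kip [governs: (i)]; φR_n = 294.4 kip.

φR_n ≈ 294 kip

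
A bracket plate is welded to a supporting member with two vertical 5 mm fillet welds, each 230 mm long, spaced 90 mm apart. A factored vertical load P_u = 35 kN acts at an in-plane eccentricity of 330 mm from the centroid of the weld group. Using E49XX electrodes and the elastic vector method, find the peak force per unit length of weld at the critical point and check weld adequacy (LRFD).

E49XX → F_EXX = 490 MPa.
Total weld length L_w = 460 mm. Treat welds as unit-width lines.
Polar moment about centroid: J = 2[d³/12 + d(b/2)²] = 2[230³/12 + 230×45²] = 2959000 mm³.
Direct shear f_v = P/L_w = 35×10³ / 460 = 76.09 N/mm (vertical).
Torsion M = P·e = 35×10³ × 330 = 11550000 N·mm.
Critical point at (x, y) = (45, 115) from centroid. f_tx = M·y/J = 448.8 N/mm; f_ty = M·x/J = 175.6 N/mm.
Resultant f_max = √[f_tx² + (f_v + f_ty)²] = √[448.8² + (76.09 + 175.6)²] = 514.6 N/mm.
Capacity per unit length: φr_n = 0.75 × 0.6 × 490 × (0.707 × 5) = 779.5 N/mm.
514.6 ≤ 779.5 → adequate.

f_max ≈ 515 N/mm; adequate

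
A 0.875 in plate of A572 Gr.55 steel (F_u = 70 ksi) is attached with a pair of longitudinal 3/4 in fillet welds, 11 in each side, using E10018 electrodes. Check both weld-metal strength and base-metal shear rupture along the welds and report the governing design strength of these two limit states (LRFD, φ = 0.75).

φR_n ≈ 525 kips (weld metal governs)

E100XX → F_EXX = 100 ksi.
t_e = 0.707 × 0.75 = 0.5302 in; L = 22 in.
Weld metal: φR_n = 0.75 × 0.6 × 100 × 0.5302 × 22 = 524.9 kips.
Base metal (shear rupture): φR_n = 0.75 × 0.6 × 70 × 0.875 × 22 = 606.4 kips.
Governing: weld metal.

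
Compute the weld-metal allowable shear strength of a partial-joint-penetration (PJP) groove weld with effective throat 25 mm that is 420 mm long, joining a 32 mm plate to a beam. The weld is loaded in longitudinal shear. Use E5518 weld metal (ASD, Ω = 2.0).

E55XX → F_EXX = 550 MPa.
Effective throat (given) t_e = 25 mm.
A_we = 25 × 420 = 10500 mm².
F_nw = 0.6 F_EXX = 330 MPa.
R_n/Ω = (330 × 10500) / 2.0 × 10⁻³ = 1732 kN.

R_n/Ω ≈ 1730 kN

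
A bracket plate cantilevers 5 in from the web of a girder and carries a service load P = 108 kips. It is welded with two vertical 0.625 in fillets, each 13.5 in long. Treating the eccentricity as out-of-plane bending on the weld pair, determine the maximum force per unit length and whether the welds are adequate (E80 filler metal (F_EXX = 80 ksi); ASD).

L_w = 2 × 13.5 = 27 in; section modulus (unit throat) S = 2 × L²/6 = 60.75 in².
Direct shear f_v = P/L_w = 108/27 = 4 kip/in.
Moment M = P × e = 108 × 5 = 540 kip·in; bending f_b = M/S = 8.889 kip/in.
f_max = √(f_v² + f_b²) = √(4² + 8.889²) = 9.747 kip/in.
r_n/Ω = (1/2.0) × 0.6 × 80 × (0.707 × 0.625) = 10.6 kip/in → adequate.

f_max ≈ 9.75 kip/in; adequate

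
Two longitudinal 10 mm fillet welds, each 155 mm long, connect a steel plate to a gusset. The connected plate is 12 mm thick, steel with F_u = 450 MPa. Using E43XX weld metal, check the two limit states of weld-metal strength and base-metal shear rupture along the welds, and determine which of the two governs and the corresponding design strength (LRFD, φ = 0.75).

φR_n ≈ 424 kN (weld metal governs)

E43XX → F_EXX = 430 MPa.
t_e = 0.707 × 10 = 7.07 mm; L = 310 mm.
Weld metal: φR_n = 0.75 × 0.6 × 430 × 7.07 × 310 × 10⁻³ = 424.1 kN.
Base metal (shear rupture): φR_n = 0.75 × 0.6 × 450 × 12 × 310 × 10⁻³ = 753.3 kN.
Governing: weld metal.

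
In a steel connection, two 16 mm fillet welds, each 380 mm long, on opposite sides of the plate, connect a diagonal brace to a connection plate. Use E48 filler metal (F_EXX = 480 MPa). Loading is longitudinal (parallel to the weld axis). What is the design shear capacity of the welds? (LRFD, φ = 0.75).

Effective throat t_e = 0.707 × 16 = 11.31 mm.
Total length L = 760 mm; A_we = 11.31 × 760 = 8597 mm².
F_nw = 0.6 F_EXX = 0.6 × 480 = 288 MPa.
φR_n = 0.75 × 288 × 8597 × 10⁻³ = 1857 kN.

φR_n ≈ 1860 kN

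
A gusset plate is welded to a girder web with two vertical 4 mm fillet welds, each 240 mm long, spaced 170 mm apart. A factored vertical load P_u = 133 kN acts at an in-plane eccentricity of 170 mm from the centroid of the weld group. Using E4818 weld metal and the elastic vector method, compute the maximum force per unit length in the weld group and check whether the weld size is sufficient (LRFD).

E48XX → F_EXX = 480 MPa.
Total weld length L_w = 480 mm. Treat welds as unit-width lines.
Polar moment about centroid: J = 2[d³/12 + d(b/2)²] = 2[240³/12 + 240×85²] = 5772000 mm³.
Direct shear f_v = P/L_w = 133×10³ / 480 = 277.1 N/mm (vertical).
Torsion M = P·e = 133×10³ × 170 = 22610000 N·mm.
Critical point at (x, y) = (85, 120) from centroid. f_tx = M·y/J = 470.1 N/mm; f_ty = M·x/J = 333 N/mm.
Resultant f_max = √[f_tx² + (f_v + f_ty)²] = √[470.1² + (277.1 + 333)²] = 770.1 N/mm.
Capacity per unit length: φr_n = 0.75 × 0.6 × 480 × (0.707 × 4) = 610.8 N/mm.
770.1 > 610.8 → NOT adequate.

f_max ≈ 770 N/mm; NOT adequate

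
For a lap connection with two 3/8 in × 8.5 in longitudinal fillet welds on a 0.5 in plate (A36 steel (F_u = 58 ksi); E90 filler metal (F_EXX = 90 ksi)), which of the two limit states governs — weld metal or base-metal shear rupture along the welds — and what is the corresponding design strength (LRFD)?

t_e = 0.707 × 0.375 = 0.2651 in; L = 17 in.
Weld metal: φR_n = 0.75 × 0.6 × 90 × 0.2651 × 17 = 182.5 kips.
Base metal (shear rupture): φR_n = 0.75 × 0.6 × 58 × 0.5 × 17 = 221.8 kips.
Governing: weld metal.

φR_n ≈ 183 kips (weld metal governs)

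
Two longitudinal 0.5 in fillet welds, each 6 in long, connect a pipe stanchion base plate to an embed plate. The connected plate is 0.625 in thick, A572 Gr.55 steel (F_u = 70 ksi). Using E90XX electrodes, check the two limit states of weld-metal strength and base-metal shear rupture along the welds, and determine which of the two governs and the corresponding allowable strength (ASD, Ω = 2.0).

E90XX → F_EXX = 90 ksi.
t_e = 0.707 × 0.5 = 0.3535 in; L = 12 in.
Weld metal: R_n/Ω = (1/2.0) × 0.6 × 90 × 0.3535 × 12 = 114.5 kip.
Base metal (shear rupture): R_n/Ω = (1/2.0) × 0.6 × 70 × 0.625 × 12 = 157.5 kip.
Governing: weld metal.

R_n/Ω ≈ 115 kip (weld metal governs)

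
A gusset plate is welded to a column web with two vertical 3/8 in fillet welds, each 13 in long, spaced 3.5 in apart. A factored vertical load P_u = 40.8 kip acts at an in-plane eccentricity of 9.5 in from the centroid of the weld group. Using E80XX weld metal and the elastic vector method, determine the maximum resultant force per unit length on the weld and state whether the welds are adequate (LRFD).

f_max ≈ 6.44 kip/in; adequate

E80XX → F_EXX = 80 ksi.
Total weld length L_w = 26 in. Treat welds as unit-width lines.
Polar moment about centroid: J = 2[d³/12 + d(b/2)²] = 2[13³/12 + 13×1.75²] = 445.8 in³.
Direct shear f_v = P/L_w = 40.8 / 26 = 1.569 kip/in (vertical).
Torsion M = P·e = 40.8 × 9.5 = 387.6 kip·in.
Critical point at (x, y) = (1.75, 6.5) from centroid. f_tx = M·y/J = 5.652 kip/in; f_ty = M·x/J = 1.522 kip/in.
Resultant f_max = √[f_tx² + (f_v + f_ty)²] = √[5.652² + (1.569 + 1.522)²] = 6.441 kip/in.
Capacity per unit length: φr_n = 0.75 × 0.6 × 80 × (0.707 × 0.375) = 9.544 kip/in.
6.441 ≤ 9.544 → adequate.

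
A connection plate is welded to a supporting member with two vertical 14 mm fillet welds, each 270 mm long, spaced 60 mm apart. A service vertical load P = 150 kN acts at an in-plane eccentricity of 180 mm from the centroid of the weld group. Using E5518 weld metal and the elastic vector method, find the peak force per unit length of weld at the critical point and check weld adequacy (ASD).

E55XX → F_EXX = 550 MPa.
Total weld length L_w = 540 mm. Treat welds as unit-width lines.
Polar moment about centroid: J = 2[d³/12 + d(b/2)²] = 2[270³/12 + 270×30²] = 3766000 mm³.
Direct shear f_v = P/L_w = 150×10³ / 540 = 277.8 N/mm (vertical).
Torsion M = P·e = 150×10³ × 180 = 27000000 N·mm.
Critical point at (x, y) = (30, 135) from centroid. f_tx = M·y/J = 967.7 N/mm; f_ty = M·x/J = 215.1 N/mm.
Resultant f_max = √[f_tx² + (f_v + f_ty)²] = √[967.7² + (277.8 + 215.1)²] = 1086 N/mm.
Capacity per unit length: r_n/Ω = (1/2.0) × 0.6 × 550 × (0.707 × 14) = 1633 N/mm.
1086 ≤ 1633 → adequate.

f_max ≈ 1090 N/mm; adequate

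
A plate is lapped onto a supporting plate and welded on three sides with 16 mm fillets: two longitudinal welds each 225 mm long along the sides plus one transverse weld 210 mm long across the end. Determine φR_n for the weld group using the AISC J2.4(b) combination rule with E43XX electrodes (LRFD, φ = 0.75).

φR_n ≈ 1530 kN

E43XX → F_EXX = 430 MPa.
t_e = 0.707 × 16 = 11.31 mm.
R_nwl = 0.6 × 430 × 11.31 × 450 × 10⁻³ = 1313 kN (longitudinal, 2 welds).
R_nwt = 0.6 × 430 × 11.31 × 210 × 10⁻³ = 612.9 kN (transverse, base value).
(i) R_nwl + R_nwt = 1926 kN; (ii) 0.85 R_nwl + 1.5 R_nwt = 2036 kN.
R_n = max = 2036 kN [governs: (ii)]; φR_n = 1527 kN.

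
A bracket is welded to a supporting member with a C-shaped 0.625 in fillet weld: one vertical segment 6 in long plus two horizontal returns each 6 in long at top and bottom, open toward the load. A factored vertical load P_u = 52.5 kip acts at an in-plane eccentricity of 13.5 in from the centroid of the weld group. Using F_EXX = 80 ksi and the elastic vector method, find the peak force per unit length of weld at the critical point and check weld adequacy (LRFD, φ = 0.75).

f_max ≈ 20.3 kip/in; NOT adequate

Total weld length L_w = 18 in. Treat welds as unit-width lines.
Centroid: x̄ = 2×6×3 / 18 = 2 in from the vertical weld.
Polar moment about centroid: J = I_x + I_y = [6³/12 + 2×6×3²] + [6×2² + 2(6³/12 + 6×1²)] = 198 in³.
Direct shear f_v = P/L_w = 52.5 / 18 = 2.917 kip/in (vertical).
Torsion M = P·e = 52.5 × 13.5 = 708.75 kip·in.
Critical point at (x, y) = (4, 3) from centroid. f_tx = M·y/J = 10.74 kip/in; f_ty = M·x/J = 14.32 kip/in.
Resultant f_max = √[f_tx² + (f_v + f_ty)²] = √[10.74² + (2.917 + 14.32)²] = 20.31 kip/in.
Capacity per unit length: φr_n = 0.75 × 0.6 × 80 × (0.707 × 0.625) = 15.91 kip/in.
20.31 > 15.91 → NOT adequate.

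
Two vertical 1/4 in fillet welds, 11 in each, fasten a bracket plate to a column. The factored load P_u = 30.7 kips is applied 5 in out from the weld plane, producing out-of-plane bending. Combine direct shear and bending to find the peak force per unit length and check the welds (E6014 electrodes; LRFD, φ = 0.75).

f_max ≈ 4.05 kip/in; adequate

E60XX → F_EXX = 60 ksi.
L_w = 2 × 11 = 22 in; section modulus (unit throat) S = 2 × L²/6 = 40.33 in².
Direct shear f_v = P/L_w = 30.7/22 = 1.395 kip/in.
Moment M = P × e = 30.7 × 5 = 153.5 kip·in; bending f_b = M/S = 3.806 kip/in.
f_max = √(f_v² + f_b²) = √(1.395² + 3.806²) = 4.054 kip/in.
φr_n = 0.75 × 0.6 × 60 × (0.707 × 0.25) = 4.772 kip/in → adequate.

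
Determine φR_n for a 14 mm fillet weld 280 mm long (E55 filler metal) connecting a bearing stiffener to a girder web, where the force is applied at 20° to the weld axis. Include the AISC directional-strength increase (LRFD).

φR_n ≈ 755 kN

E55XX → F_EXX = 550 MPa.
t_e = 0.707 × 14 = 9.898 mm; A_we = 9.898 × 280 = 2771 mm².
Directional factor: 1.0 + 0.5 sin^1.5(20°) = 1.1.
F_nw = 0.6 × 550 × 1.1 = 363 MPa.
φR_n = 0.75 × 363 × 2771 × 10⁻³ = 754.5 kN.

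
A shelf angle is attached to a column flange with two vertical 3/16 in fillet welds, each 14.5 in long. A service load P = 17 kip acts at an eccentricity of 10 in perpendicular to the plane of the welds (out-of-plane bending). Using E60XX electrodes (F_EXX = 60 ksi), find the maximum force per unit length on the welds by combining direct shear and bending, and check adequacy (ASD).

f_max ≈ 2.5 kip/in; NOT adequate

L_w = 2 × 14.5 = 29 in; section modulus (unit throat) S = 2 × L²/6 = 70.08 in².
Direct shear f_v = P/L_w = 17/29 = 0.5862 kip/in.
Moment M = P × e = 17 × 10 = 170 kip·in; bending f_b = M/S = 2.426 kip/in.
f_max = √(f_v² + f_b²) = √(0.5862² + 2.426²) = 2.496 kip/in.
r_n/Ω = (1/2.0) × 0.6 × 60 × (0.707 × 0.1875) = 2.386 kip/in → NOT adequate.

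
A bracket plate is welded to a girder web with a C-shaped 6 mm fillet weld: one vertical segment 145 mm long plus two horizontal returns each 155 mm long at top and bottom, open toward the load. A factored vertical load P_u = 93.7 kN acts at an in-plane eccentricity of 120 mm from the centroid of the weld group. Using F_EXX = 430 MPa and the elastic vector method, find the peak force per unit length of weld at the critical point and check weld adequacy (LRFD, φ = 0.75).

Total weld length L_w = 455 mm. Treat welds as unit-width lines.
Centroid: x̄ = 2×155×77.5 / 455 = 52.8 mm from the vertical weld.
Polar moment about centroid: J = I_x + I_y = [145³/12 + 2×155×72.5²] + [145×52.8² + 2(155³/12 + 155×24.7²)] = 3098000 mm³.
Direct shear f_v = P/L_w = 93.7×10³ / 455 = 205.9 N/mm (vertical).
Torsion M = P·e = 93.7×10³ × 120 = 11244000 N·mm.
Critical point at (x, y) = (102.2, 72.5) from centroid. f_tx = M·y/J = 263.2 N/mm; f_ty = M·x/J = 371 N/mm.
Resultant f_max = √[f_tx² + (f_v + f_ty)²] = √[263.2² + (205.9 + 371)²] = 634.1 N/mm.
Capacity per unit length: φr_n = 0.75 × 0.6 × 430 × (0.707 × 6) = 820.8 N/mm.
634.1 ≤ 820.8 → adequate.

f_max ≈ 634 N/mm; adequate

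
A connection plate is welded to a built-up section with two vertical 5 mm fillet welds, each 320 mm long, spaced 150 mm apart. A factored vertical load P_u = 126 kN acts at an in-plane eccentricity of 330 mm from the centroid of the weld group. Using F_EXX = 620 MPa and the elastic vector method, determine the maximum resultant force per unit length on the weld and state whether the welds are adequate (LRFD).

f_max ≈ 912 N/mm; adequate

Total weld length L_w = 640 mm. Treat welds as unit-width lines.
Polar moment about centroid: J = 2[d³/12 + d(b/2)²] = 2[320³/12 + 320×75²] = 9061000 mm³.
Direct shear f_v = P/L_w = 126×10³ / 640 = 196.9 N/mm (vertical).
Torsion M = P·e = 126×10³ × 330 = 41580000 N·mm.
Critical point at (x, y) = (75, 160) from centroid. f_tx = M·y/J = 734.2 N/mm; f_ty = M·x/J = 344.2 N/mm.
Resultant f_max = √[f_tx² + (f_v + f_ty)²] = √[734.2² + (196.9 + 344.2)²] = 912 N/mm.
Capacity per unit length: φr_n = 0.75 × 0.6 × 620 × (0.707 × 5) = 986.3 N/mm.
912 ≤ 986.3 → adequate.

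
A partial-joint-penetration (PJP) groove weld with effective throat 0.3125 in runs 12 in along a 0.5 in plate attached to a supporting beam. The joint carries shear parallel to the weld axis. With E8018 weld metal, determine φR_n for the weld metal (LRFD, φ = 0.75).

E80XX → F_EXX = 80 ksi.
Effective throat (given) t_e = 0.3125 in.
A_we = 0.3125 × 12 = 3.75 in².
F_nw = 0.6 F_EXX = 48 ksi.
φR_n = 0.75 × 48 × 3.75 = 135 kips.

φR_n ≈ 135 kips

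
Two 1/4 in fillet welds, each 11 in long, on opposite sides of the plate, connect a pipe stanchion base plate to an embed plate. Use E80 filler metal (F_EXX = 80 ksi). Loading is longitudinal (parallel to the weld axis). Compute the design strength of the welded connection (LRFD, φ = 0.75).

φR_n ≈ 140 kip

Effective throat t_e = 0.707 × 0.25 = 0.1767 in.
Total length L = 22 in; A_we = 0.1767 × 22 = 3.888 in².
F_nw = 0.6 F_EXX = 0.6 × 80 = 48 ksi.
φR_n = 0.75 × 48 × 3.888 = 140 kip.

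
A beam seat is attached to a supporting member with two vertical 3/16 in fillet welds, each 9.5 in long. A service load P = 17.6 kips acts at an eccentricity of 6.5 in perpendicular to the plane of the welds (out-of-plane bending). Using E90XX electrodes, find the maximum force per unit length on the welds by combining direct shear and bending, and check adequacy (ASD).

E90XX → F_EXX = 90 ksi.
L_w = 2 × 9.5 = 19 in; section modulus (unit throat) S = 2 × L²/6 = 30.08 in².
Direct shear f_v = P/L_w = 17.6/19 = 0.9263 kip/in.
Moment M = P × e = 17.6 × 6.5 = 114.4 kip·in; bending f_b = M/S = 3.803 kip/in.
f_max = √(f_v² + f_b²) = √(0.9263² + 3.803²) = 3.914 kip/in.
r_n/Ω = (1/2.0) × 0.6 × 90 × (0.707 × 0.1875) = 3.579 kip/in → NOT adequate.

f_max ≈ 3.91 kip/in; NOT adequate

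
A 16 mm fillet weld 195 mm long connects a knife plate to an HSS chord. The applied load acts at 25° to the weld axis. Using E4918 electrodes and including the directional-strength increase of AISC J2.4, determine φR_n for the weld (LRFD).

φR_n ≈ 553 kN

E49XX → F_EXX = 490 MPa.
t_e = 0.707 × 16 = 11.31 mm; A_we = 11.31 × 195 = 2206 mm².
Directional factor: 1.0 + 0.5 sin^1.5(25°) = 1.137.
F_nw = 0.6 × 490 × 1.137 = 334.4 MPa.
φR_n = 0.75 × 334.4 × 2206 × 10⁻³ = 553.2 kN.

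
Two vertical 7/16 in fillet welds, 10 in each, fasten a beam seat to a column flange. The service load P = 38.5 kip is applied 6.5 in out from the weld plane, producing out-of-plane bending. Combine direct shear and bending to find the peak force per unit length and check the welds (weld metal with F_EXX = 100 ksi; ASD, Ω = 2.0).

L_w = 2 × 10 = 20 in; section modulus (unit throat) S = 2 × L²/6 = 33.33 in².
Direct shear f_v = P/L_w = 38.5/20 = 1.925 kip/in.
Moment M = P × e = 38.5 × 6.5 = 250.25 kip·in; bending f_b = M/S = 7.507 kip/in.
f_max = √(f_v² + f_b²) = √(1.925² + 7.507²) = 7.75 kip/in.
r_n/Ω = (1/2.0) × 0.6 × 100 × (0.707 × 0.4375) = 9.279 kip/in → adequate.

f_max ≈ 7.75 kip/in; adequate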